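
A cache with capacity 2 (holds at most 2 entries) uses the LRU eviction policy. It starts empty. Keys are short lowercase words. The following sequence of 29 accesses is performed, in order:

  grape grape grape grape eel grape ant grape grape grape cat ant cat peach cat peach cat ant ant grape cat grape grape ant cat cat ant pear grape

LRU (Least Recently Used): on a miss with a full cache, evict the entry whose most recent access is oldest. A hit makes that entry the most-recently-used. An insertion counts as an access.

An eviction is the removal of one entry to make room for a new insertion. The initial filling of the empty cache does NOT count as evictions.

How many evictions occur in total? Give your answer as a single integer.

Answer: 11

Derivation:
LRU simulation (capacity=2):
  1. access grape: MISS. Cache (LRU->MRU): [grape]
  2. access grape: HIT. Cache (LRU->MRU): [grape]
  3. access grape: HIT. Cache (LRU->MRU): [grape]
  4. access grape: HIT. Cache (LRU->MRU): [grape]
  5. access eel: MISS. Cache (LRU->MRU): [grape eel]
  6. access grape: HIT. Cache (LRU->MRU): [eel grape]
  7. access ant: MISS, evict eel. Cache (LRU->MRU): [grape ant]
  8. access grape: HIT. Cache (LRU->MRU): [ant grape]
  9. access grape: HIT. Cache (LRU->MRU): [ant grape]
  10. access grape: HIT. Cache (LRU->MRU): [ant grape]
  11. access cat: MISS, evict ant. Cache (LRU->MRU): [grape cat]
  12. access ant: MISS, evict grape. Cache (LRU->MRU): [cat ant]
  13. access cat: HIT. Cache (LRU->MRU): [ant cat]
  14. access peach: MISS, evict ant. Cache (LRU->MRU): [cat peach]
  15. access cat: HIT. Cache (LRU->MRU): [peach cat]
  16. access peach: HIT. Cache (LRU->MRU): [cat peach]
  17. access cat: HIT. Cache (LRU->MRU): [peach cat]
  18. access ant: MISS, evict peach. Cache (LRU->MRU): [cat ant]
  19. access ant: HIT. Cache (LRU->MRU): [cat ant]
  20. access grape: MISS, evict cat. Cache (LRU->MRU): [ant grape]
  21. access cat: MISS, evict ant. Cache (LRU->MRU): [grape cat]
  22. access grape: HIT. Cache (LRU->MRU): [cat grape]
  23. access grape: HIT. Cache (LRU->MRU): [cat grape]
  24. access ant: MISS, evict cat. Cache (LRU->MRU): [grape ant]
  25. access cat: MISS, evict grape. Cache (LRU->MRU): [ant cat]
  26. access cat: HIT. Cache (LRU->MRU): [ant cat]
  27. access ant: HIT. Cache (LRU->MRU): [cat ant]
  28. access pear: MISS, evict cat. Cache (LRU->MRU): [ant pear]
  29. access grape: MISS, evict ant. Cache (LRU->MRU): [pear grape]
Total: 16 hits, 13 misses, 11 evictions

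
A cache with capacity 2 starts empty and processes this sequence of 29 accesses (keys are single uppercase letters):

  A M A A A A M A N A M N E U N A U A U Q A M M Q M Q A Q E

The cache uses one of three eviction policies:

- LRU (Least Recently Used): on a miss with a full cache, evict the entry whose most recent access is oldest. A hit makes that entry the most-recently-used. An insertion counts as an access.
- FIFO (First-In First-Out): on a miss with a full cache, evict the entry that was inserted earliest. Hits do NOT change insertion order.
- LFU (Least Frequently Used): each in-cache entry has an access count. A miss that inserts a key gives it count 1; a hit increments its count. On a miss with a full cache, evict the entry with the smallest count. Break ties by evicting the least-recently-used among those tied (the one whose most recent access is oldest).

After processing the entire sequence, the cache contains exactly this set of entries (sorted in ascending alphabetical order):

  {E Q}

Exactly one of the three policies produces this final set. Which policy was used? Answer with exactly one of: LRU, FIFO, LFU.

Answer: LRU

Derivation:
Simulating under each policy and comparing final sets:
  LRU: final set = {E Q} -> MATCHES target
  FIFO: final set = {A E} -> differs
  LFU: final set = {A E} -> differs
Only LRU produces the target set.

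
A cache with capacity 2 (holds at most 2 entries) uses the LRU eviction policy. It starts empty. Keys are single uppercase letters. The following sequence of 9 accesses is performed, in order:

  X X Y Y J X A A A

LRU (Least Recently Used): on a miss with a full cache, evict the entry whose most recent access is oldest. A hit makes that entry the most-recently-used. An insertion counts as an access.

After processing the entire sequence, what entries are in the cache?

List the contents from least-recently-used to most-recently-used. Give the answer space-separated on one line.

LRU simulation (capacity=2):
  1. access X: MISS. Cache (LRU->MRU): [X]
  2. access X: HIT. Cache (LRU->MRU): [X]
  3. access Y: MISS. Cache (LRU->MRU): [X Y]
  4. access Y: HIT. Cache (LRU->MRU): [X Y]
  5. access J: MISS, evict X. Cache (LRU->MRU): [Y J]
  6. access X: MISS, evict Y. Cache (LRU->MRU): [J X]
  7. access A: MISS, evict J. Cache (LRU->MRU): [X A]
  8. access A: HIT. Cache (LRU->MRU): [X A]
  9. access A: HIT. Cache (LRU->MRU): [X A]
Total: 4 hits, 5 misses, 3 evictions

Answer: X A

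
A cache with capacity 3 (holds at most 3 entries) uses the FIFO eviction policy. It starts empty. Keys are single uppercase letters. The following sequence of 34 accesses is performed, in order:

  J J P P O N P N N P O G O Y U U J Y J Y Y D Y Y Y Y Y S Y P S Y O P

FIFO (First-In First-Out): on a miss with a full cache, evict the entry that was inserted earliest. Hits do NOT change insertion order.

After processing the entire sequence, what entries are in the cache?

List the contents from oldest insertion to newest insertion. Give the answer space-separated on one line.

FIFO simulation (capacity=3):
  1. access J: MISS. Cache (old->new): [J]
  2. access J: HIT. Cache (old->new): [J]
  3. access P: MISS. Cache (old->new): [J P]
  4. access P: HIT. Cache (old->new): [J P]
  5. access O: MISS. Cache (old->new): [J P O]
  6. access N: MISS, evict J. Cache (old->new): [P O N]
  7. access P: HIT. Cache (old->new): [P O N]
  8. access N: HIT. Cache (old->new): [P O N]
  9. access N: HIT. Cache (old->new): [P O N]
  10. access P: HIT. Cache (old->new): [P O N]
  11. access O: HIT. Cache (old->new): [P O N]
  12. access G: MISS, evict P. Cache (old->new): [O N G]
  13. access O: HIT. Cache (old->new): [O N G]
  14. access Y: MISS, evict O. Cache (old->new): [N G Y]
  15. access U: MISS, evict N. Cache (old->new): [G Y U]
  16. access U: HIT. Cache (old->new): [G Y U]
  17. access J: MISS, evict G. Cache (old->new): [Y U J]
  18. access Y: HIT. Cache (old->new): [Y U J]
  19. access J: HIT. Cache (old->new): [Y U J]
  20. access Y: HIT. Cache (old->new): [Y U J]
  21. access Y: HIT. Cache (old->new): [Y U J]
  22. access D: MISS, evict Y. Cache (old->new): [U J D]
  23. access Y: MISS, evict U. Cache (old->new): [J D Y]
  24. access Y: HIT. Cache (old->new): [J D Y]
  25. access Y: HIT. Cache (old->new): [J D Y]
  26. access Y: HIT. Cache (old->new): [J D Y]
  27. access Y: HIT. Cache (old->new): [J D Y]
  28. access S: MISS, evict J. Cache (old->new): [D Y S]
  29. access Y: HIT. Cache (old->new): [D Y S]
  30. access P: MISS, evict D. Cache (old->new): [Y S P]
  31. access S: HIT. Cache (old->new): [Y S P]
  32. access Y: HIT. Cache (old->new): [Y S P]
  33. access O: MISS, evict Y. Cache (old->new): [S P O]
  34. access P: HIT. Cache (old->new): [S P O]
Total: 21 hits, 13 misses, 10 evictions

Answer: S P O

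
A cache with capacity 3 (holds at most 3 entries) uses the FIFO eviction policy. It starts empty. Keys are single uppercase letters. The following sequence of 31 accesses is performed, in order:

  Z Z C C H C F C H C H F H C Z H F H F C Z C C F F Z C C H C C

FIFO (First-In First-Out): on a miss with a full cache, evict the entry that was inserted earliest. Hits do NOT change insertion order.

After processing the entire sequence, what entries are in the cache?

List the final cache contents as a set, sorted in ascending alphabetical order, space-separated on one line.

Answer: C H Z

Derivation:
FIFO simulation (capacity=3):
  1. access Z: MISS. Cache (old->new): [Z]
  2. access Z: HIT. Cache (old->new): [Z]
  3. access C: MISS. Cache (old->new): [Z C]
  4. access C: HIT. Cache (old->new): [Z C]
  5. access H: MISS. Cache (old->new): [Z C H]
  6. access C: HIT. Cache (old->new): [Z C H]
  7. access F: MISS, evict Z. Cache (old->new): [C H F]
  8. access C: HIT. Cache (old->new): [C H F]
  9. access H: HIT. Cache (old->new): [C H F]
  10. access C: HIT. Cache (old->new): [C H F]
  11. access H: HIT. Cache (old->new): [C H F]
  12. access F: HIT. Cache (old->new): [C H F]
  13. access H: HIT. Cache (old->new): [C H F]
  14. access C: HIT. Cache (old->new): [C H F]
  15. access Z: MISS, evict C. Cache (old->new): [H F Z]
  16. access H: HIT. Cache (old->new): [H F Z]
  17. access F: HIT. Cache (old->new): [H F Z]
  18. access H: HIT. Cache (old->new): [H F Z]
  19. access F: HIT. Cache (old->new): [H F Z]
  20. access C: MISS, evict H. Cache (old->new): [F Z C]
  21. access Z: HIT. Cache (old->new): [F Z C]
  22. access C: HIT. Cache (old->new): [F Z C]
  23. access C: HIT. Cache (old->new): [F Z C]
  24. access F: HIT. Cache (old->new): [F Z C]
  25. access F: HIT. Cache (old->new): [F Z C]
  26. access Z: HIT. Cache (old->new): [F Z C]
  27. access C: HIT. Cache (old->new): [F Z C]
  28. access C: HIT. Cache (old->new): [F Z C]
  29. access H: MISS, evict F. Cache (old->new): [Z C H]
  30. access C: HIT. Cache (old->new): [Z C H]
  31. access C: HIT. Cache (old->new): [Z C H]
Total: 24 hits, 7 misses, 4 evictions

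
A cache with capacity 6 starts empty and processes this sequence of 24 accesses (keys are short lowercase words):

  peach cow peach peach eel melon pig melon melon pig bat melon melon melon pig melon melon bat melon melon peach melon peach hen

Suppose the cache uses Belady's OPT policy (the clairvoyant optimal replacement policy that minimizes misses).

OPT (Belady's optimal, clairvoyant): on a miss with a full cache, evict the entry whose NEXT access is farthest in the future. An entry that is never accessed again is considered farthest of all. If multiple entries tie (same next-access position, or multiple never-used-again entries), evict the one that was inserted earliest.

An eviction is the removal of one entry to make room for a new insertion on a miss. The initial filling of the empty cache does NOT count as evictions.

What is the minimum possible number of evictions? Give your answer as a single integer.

Answer: 1

Derivation:
OPT (Belady) simulation (capacity=6):
  1. access peach: MISS. Cache: [peach]
  2. access cow: MISS. Cache: [peach cow]
  3. access peach: HIT. Next use of peach: step 4. Cache: [peach cow]
  4. access peach: HIT. Next use of peach: step 21. Cache: [peach cow]
  5. access eel: MISS. Cache: [peach cow eel]
  6. access melon: MISS. Cache: [peach cow eel melon]
  7. access pig: MISS. Cache: [peach cow eel melon pig]
  8. access melon: HIT. Next use of melon: step 9. Cache: [peach cow eel melon pig]
  9. access melon: HIT. Next use of melon: step 12. Cache: [peach cow eel melon pig]
  10. access pig: HIT. Next use of pig: step 15. Cache: [peach cow eel melon pig]
  11. access bat: MISS. Cache: [peach cow eel melon pig bat]
  12. access melon: HIT. Next use of melon: step 13. Cache: [peach cow eel melon pig bat]
  13. access melon: HIT. Next use of melon: step 14. Cache: [peach cow eel melon pig bat]
  14. access melon: HIT. Next use of melon: step 16. Cache: [peach cow eel melon pig bat]
  15. access pig: HIT. Next use of pig: never. Cache: [peach cow eel melon pig bat]
  16. access melon: HIT. Next use of melon: step 17. Cache: [peach cow eel melon pig bat]
  17. access melon: HIT. Next use of melon: step 19. Cache: [peach cow eel melon pig bat]
  18. access bat: HIT. Next use of bat: never. Cache: [peach cow eel melon pig bat]
  19. access melon: HIT. Next use of melon: step 20. Cache: [peach cow eel melon pig bat]
  20. access melon: HIT. Next use of melon: step 22. Cache: [peach cow eel melon pig bat]
  21. access peach: HIT. Next use of peach: step 23. Cache: [peach cow eel melon pig bat]
  22. access melon: HIT. Next use of melon: never. Cache: [peach cow eel melon pig bat]
  23. access peach: HIT. Next use of peach: never. Cache: [peach cow eel melon pig bat]
  24. access hen: MISS, evict peach (next use: never). Cache: [cow eel melon pig bat hen]
Total: 17 hits, 7 misses, 1 evictions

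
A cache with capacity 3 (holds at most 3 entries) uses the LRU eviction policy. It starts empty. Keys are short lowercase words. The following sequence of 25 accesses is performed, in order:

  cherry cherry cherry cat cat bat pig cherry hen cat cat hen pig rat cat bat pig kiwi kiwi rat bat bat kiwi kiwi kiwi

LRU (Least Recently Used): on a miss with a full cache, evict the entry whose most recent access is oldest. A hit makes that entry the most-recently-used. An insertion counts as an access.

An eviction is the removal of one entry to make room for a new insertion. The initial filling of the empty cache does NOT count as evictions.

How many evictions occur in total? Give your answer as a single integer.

Answer: 12

Derivation:
LRU simulation (capacity=3):
  1. access cherry: MISS. Cache (LRU->MRU): [cherry]
  2. access cherry: HIT. Cache (LRU->MRU): [cherry]
  3. access cherry: HIT. Cache (LRU->MRU): [cherry]
  4. access cat: MISS. Cache (LRU->MRU): [cherry cat]
  5. access cat: HIT. Cache (LRU->MRU): [cherry cat]
  6. access bat: MISS. Cache (LRU->MRU): [cherry cat bat]
  7. access pig: MISS, evict cherry. Cache (LRU->MRU): [cat bat pig]
  8. access cherry: MISS, evict cat. Cache (LRU->MRU): [bat pig cherry]
  9. access hen: MISS, evict bat. Cache (LRU->MRU): [pig cherry hen]
  10. access cat: MISS, evict pig. Cache (LRU->MRU): [cherry hen cat]
  11. access cat: HIT. Cache (LRU->MRU): [cherry hen cat]
  12. access hen: HIT. Cache (LRU->MRU): [cherry cat hen]
  13. access pig: MISS, evict cherry. Cache (LRU->MRU): [cat hen pig]
  14. access rat: MISS, evict cat. Cache (LRU->MRU): [hen pig rat]
  15. access cat: MISS, evict hen. Cache (LRU->MRU): [pig rat cat]
  16. access bat: MISS, evict pig. Cache (LRU->MRU): [rat cat bat]
  17. access pig: MISS, evict rat. Cache (LRU->MRU): [cat bat pig]
  18. access kiwi: MISS, evict cat. Cache (LRU->MRU): [bat pig kiwi]
  19. access kiwi: HIT. Cache (LRU->MRU): [bat pig kiwi]
  20. access rat: MISS, evict bat. Cache (LRU->MRU): [pig kiwi rat]
  21. access bat: MISS, evict pig. Cache (LRU->MRU): [kiwi rat bat]
  22. access bat: HIT. Cache (LRU->MRU): [kiwi rat bat]
  23. access kiwi: HIT. Cache (LRU->MRU): [rat bat kiwi]
  24. access kiwi: HIT. Cache (LRU->MRU): [rat bat kiwi]
  25. access kiwi: HIT. Cache (LRU->MRU): [rat bat kiwi]
Total: 10 hits, 15 misses, 12 evictions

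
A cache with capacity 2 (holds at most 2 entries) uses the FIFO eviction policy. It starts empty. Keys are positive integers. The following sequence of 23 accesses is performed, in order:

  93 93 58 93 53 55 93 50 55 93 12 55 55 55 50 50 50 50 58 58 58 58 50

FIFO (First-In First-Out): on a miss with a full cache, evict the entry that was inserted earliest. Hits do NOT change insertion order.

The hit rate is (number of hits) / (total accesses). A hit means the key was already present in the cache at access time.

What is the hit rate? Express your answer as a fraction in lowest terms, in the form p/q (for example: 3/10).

FIFO simulation (capacity=2):
  1. access 93: MISS. Cache (old->new): [93]
  2. access 93: HIT. Cache (old->new): [93]
  3. access 58: MISS. Cache (old->new): [93 58]
  4. access 93: HIT. Cache (old->new): [93 58]
  5. access 53: MISS, evict 93. Cache (old->new): [58 53]
  6. access 55: MISS, evict 58. Cache (old->new): [53 55]
  7. access 93: MISS, evict 53. Cache (old->new): [55 93]
  8. access 50: MISS, evict 55. Cache (old->new): [93 50]
  9. access 55: MISS, evict 93. Cache (old->new): [50 55]
  10. access 93: MISS, evict 50. Cache (old->new): [55 93]
  11. access 12: MISS, evict 55. Cache (old->new): [93 12]
  12. access 55: MISS, evict 93. Cache (old->new): [12 55]
  13. access 55: HIT. Cache (old->new): [12 55]
  14. access 55: HIT. Cache (old->new): [12 55]
  15. access 50: MISS, evict 12. Cache (old->new): [55 50]
  16. access 50: HIT. Cache (old->new): [55 50]
  17. access 50: HIT. Cache (old->new): [55 50]
  18. access 50: HIT. Cache (old->new): [55 50]
  19. access 58: MISS, evict 55. Cache (old->new): [50 58]
  20. access 58: HIT. Cache (old->new): [50 58]
  21. access 58: HIT. Cache (old->new): [50 58]
  22. access 58: HIT. Cache (old->new): [50 58]
  23. access 50: HIT. Cache (old->new): [50 58]
Total: 11 hits, 12 misses, 10 evictions

Hit rate = 11/23

Answer: 11/23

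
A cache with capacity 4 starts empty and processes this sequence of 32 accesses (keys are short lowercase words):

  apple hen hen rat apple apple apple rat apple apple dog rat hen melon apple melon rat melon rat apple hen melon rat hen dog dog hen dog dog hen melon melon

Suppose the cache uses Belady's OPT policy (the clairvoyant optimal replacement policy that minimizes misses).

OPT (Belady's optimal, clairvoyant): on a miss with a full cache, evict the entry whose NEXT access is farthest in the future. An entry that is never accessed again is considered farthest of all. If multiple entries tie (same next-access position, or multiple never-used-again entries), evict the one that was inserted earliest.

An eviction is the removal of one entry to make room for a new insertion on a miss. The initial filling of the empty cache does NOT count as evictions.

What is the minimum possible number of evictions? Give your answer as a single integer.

Answer: 2

Derivation:
OPT (Belady) simulation (capacity=4):
  1. access apple: MISS. Cache: [apple]
  2. access hen: MISS. Cache: [apple hen]
  3. access hen: HIT. Next use of hen: step 13. Cache: [apple hen]
  4. access rat: MISS. Cache: [apple hen rat]
  5. access apple: HIT. Next use of apple: step 6. Cache: [apple hen rat]
  6. access apple: HIT. Next use of apple: step 7. Cache: [apple hen rat]
  7. access apple: HIT. Next use of apple: step 9. Cache: [apple hen rat]
  8. access rat: HIT. Next use of rat: step 12. Cache: [apple hen rat]
  9. access apple: HIT. Next use of apple: step 10. Cache: [apple hen rat]
  10. access apple: HIT. Next use of apple: step 15. Cache: [apple hen rat]
  11. access dog: MISS. Cache: [apple hen rat dog]
  12. access rat: HIT. Next use of rat: step 17. Cache: [apple hen rat dog]
  13. access hen: HIT. Next use of hen: step 21. Cache: [apple hen rat dog]
  14. access melon: MISS, evict dog (next use: step 25). Cache: [apple hen rat melon]
  15. access apple: HIT. Next use of apple: step 20. Cache: [apple hen rat melon]
  16. access melon: HIT. Next use of melon: step 18. Cache: [apple hen rat melon]
  17. access rat: HIT. Next use of rat: step 19. Cache: [apple hen rat melon]
  18. access melon: HIT. Next use of melon: step 22. Cache: [apple hen rat melon]
  19. access rat: HIT. Next use of rat: step 23. Cache: [apple hen rat melon]
  20. access apple: HIT. Next use of apple: never. Cache: [apple hen rat melon]
  21. access hen: HIT. Next use of hen: step 24. Cache: [apple hen rat melon]
  22. access melon: HIT. Next use of melon: step 31. Cache: [apple hen rat melon]
  23. access rat: HIT. Next use of rat: never. Cache: [apple hen rat melon]
  24. access hen: HIT. Next use of hen: step 27. Cache: [apple hen rat melon]
  25. access dog: MISS, evict apple (next use: never). Cache: [hen rat melon dog]
  26. access dog: HIT. Next use of dog: step 28. Cache: [hen rat melon dog]
  27. access hen: HIT. Next use of hen: step 30. Cache: [hen rat melon dog]
  28. access dog: HIT. Next use of dog: step 29. Cache: [hen rat melon dog]
  29. access dog: HIT. Next use of dog: never. Cache: [hen rat melon dog]
  30. access hen: HIT. Next use of hen: never. Cache: [hen rat melon dog]
  31. access melon: HIT. Next use of melon: step 32. Cache: [hen rat melon dog]
  32. access melon: HIT. Next use of melon: never. Cache: [hen rat melon dog]
Total: 26 hits, 6 misses, 2 evictions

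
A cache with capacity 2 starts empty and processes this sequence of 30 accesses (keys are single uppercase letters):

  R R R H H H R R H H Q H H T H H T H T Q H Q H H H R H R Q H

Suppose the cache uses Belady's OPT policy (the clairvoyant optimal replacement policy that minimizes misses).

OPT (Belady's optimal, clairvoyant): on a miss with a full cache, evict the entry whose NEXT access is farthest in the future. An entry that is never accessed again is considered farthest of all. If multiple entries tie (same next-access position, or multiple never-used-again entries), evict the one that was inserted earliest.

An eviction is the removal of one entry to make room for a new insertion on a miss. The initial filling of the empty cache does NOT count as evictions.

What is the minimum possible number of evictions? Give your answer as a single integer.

OPT (Belady) simulation (capacity=2):
  1. access R: MISS. Cache: [R]
  2. access R: HIT. Next use of R: step 3. Cache: [R]
  3. access R: HIT. Next use of R: step 7. Cache: [R]
  4. access H: MISS. Cache: [R H]
  5. access H: HIT. Next use of H: step 6. Cache: [R H]
  6. access H: HIT. Next use of H: step 9. Cache: [R H]
  7. access R: HIT. Next use of R: step 8. Cache: [R H]
  8. access R: HIT. Next use of R: step 26. Cache: [R H]
  9. access H: HIT. Next use of H: step 10. Cache: [R H]
  10. access H: HIT. Next use of H: step 12. Cache: [R H]
  11. access Q: MISS, evict R (next use: step 26). Cache: [H Q]
  12. access H: HIT. Next use of H: step 13. Cache: [H Q]
  13. access H: HIT. Next use of H: step 15. Cache: [H Q]
  14. access T: MISS, evict Q (next use: step 20). Cache: [H T]
  15. access H: HIT. Next use of H: step 16. Cache: [H T]
  16. access H: HIT. Next use of H: step 18. Cache: [H T]
  17. access T: HIT. Next use of T: step 19. Cache: [H T]
  18. access H: HIT. Next use of H: step 21. Cache: [H T]
  19. access T: HIT. Next use of T: never. Cache: [H T]
  20. access Q: MISS, evict T (next use: never). Cache: [H Q]
  21. access H: HIT. Next use of H: step 23. Cache: [H Q]
  22. access Q: HIT. Next use of Q: step 29. Cache: [H Q]
  23. access H: HIT. Next use of H: step 24. Cache: [H Q]
  24. access H: HIT. Next use of H: step 25. Cache: [H Q]
  25. access H: HIT. Next use of H: step 27. Cache: [H Q]
  26. access R: MISS, evict Q (next use: step 29). Cache: [H R]
  27. access H: HIT. Next use of H: step 30. Cache: [H R]
  28. access R: HIT. Next use of R: never. Cache: [H R]
  29. access Q: MISS, evict R (next use: never). Cache: [H Q]
  30. access H: HIT. Next use of H: never. Cache: [H Q]
Total: 23 hits, 7 misses, 5 evictions

Answer: 5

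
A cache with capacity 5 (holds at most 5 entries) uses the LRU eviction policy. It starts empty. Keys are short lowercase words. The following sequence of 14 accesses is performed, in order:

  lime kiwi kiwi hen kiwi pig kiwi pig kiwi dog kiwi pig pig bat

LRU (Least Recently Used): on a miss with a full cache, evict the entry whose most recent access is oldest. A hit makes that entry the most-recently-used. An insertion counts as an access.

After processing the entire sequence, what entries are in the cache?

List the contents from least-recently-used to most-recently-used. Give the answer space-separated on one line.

LRU simulation (capacity=5):
  1. access lime: MISS. Cache (LRU->MRU): [lime]
  2. access kiwi: MISS. Cache (LRU->MRU): [lime kiwi]
  3. access kiwi: HIT. Cache (LRU->MRU): [lime kiwi]
  4. access hen: MISS. Cache (LRU->MRU): [lime kiwi hen]
  5. access kiwi: HIT. Cache (LRU->MRU): [lime hen kiwi]
  6. access pig: MISS. Cache (LRU->MRU): [lime hen kiwi pig]
  7. access kiwi: HIT. Cache (LRU->MRU): [lime hen pig kiwi]
  8. access pig: HIT. Cache (LRU->MRU): [lime hen kiwi pig]
  9. access kiwi: HIT. Cache (LRU->MRU): [lime hen pig kiwi]
  10. access dog: MISS. Cache (LRU->MRU): [lime hen pig kiwi dog]
  11. access kiwi: HIT. Cache (LRU->MRU): [lime hen pig dog kiwi]
  12. access pig: HIT. Cache (LRU->MRU): [lime hen dog kiwi pig]
  13. access pig: HIT. Cache (LRU->MRU): [lime hen dog kiwi pig]
  14. access bat: MISS, evict lime. Cache (LRU->MRU): [hen dog kiwi pig bat]
Total: 8 hits, 6 misses, 1 evictions

Answer: hen dog kiwi pig bat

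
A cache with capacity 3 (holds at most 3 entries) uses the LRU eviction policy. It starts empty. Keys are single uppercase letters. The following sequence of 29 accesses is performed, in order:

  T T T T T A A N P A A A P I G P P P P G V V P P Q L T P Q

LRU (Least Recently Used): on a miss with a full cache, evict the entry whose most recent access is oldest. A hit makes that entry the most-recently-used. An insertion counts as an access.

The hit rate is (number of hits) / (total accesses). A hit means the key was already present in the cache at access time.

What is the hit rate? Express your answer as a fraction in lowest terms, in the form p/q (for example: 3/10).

LRU simulation (capacity=3):
  1. access T: MISS. Cache (LRU->MRU): [T]
  2. access T: HIT. Cache (LRU->MRU): [T]
  3. access T: HIT. Cache (LRU->MRU): [T]
  4. access T: HIT. Cache (LRU->MRU): [T]
  5. access T: HIT. Cache (LRU->MRU): [T]
  6. access A: MISS. Cache (LRU->MRU): [T A]
  7. access A: HIT. Cache (LRU->MRU): [T A]
  8. access N: MISS. Cache (LRU->MRU): [T A N]
  9. access P: MISS, evict T. Cache (LRU->MRU): [A N P]
  10. access A: HIT. Cache (LRU->MRU): [N P A]
  11. access A: HIT. Cache (LRU->MRU): [N P A]
  12. access A: HIT. Cache (LRU->MRU): [N P A]
  13. access P: HIT. Cache (LRU->MRU): [N A P]
  14. access I: MISS, evict N. Cache (LRU->MRU): [A P I]
  15. access G: MISS, evict A. Cache (LRU->MRU): [P I G]
  16. access P: HIT. Cache (LRU->MRU): [I G P]
  17. access P: HIT. Cache (LRU->MRU): [I G P]
  18. access P: HIT. Cache (LRU->MRU): [I G P]
  19. access P: HIT. Cache (LRU->MRU): [I G P]
  20. access G: HIT. Cache (LRU->MRU): [I P G]
  21. access V: MISS, evict I. Cache (LRU->MRU): [P G V]
  22. access V: HIT. Cache (LRU->MRU): [P G V]
  23. access P: HIT. Cache (LRU->MRU): [G V P]
  24. access P: HIT. Cache (LRU->MRU): [G V P]
  25. access Q: MISS, evict G. Cache (LRU->MRU): [V P Q]
  26. access L: MISS, evict V. Cache (LRU->MRU): [P Q L]
  27. access T: MISS, evict P. Cache (LRU->MRU): [Q L T]
  28. access P: MISS, evict Q. Cache (LRU->MRU): [L T P]
  29. access Q: MISS, evict L. Cache (LRU->MRU): [T P Q]
Total: 17 hits, 12 misses, 9 evictions

Hit rate = 17/29

Answer: 17/29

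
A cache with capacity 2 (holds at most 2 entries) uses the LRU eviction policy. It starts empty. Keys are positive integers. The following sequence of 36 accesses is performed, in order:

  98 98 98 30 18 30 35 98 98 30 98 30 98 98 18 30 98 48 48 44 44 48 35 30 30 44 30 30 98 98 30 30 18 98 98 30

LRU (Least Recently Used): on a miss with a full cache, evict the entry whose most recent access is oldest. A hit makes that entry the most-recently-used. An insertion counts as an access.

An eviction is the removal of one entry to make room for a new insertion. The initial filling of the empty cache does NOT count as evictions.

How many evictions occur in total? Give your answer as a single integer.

LRU simulation (capacity=2):
  1. access 98: MISS. Cache (LRU->MRU): [98]
  2. access 98: HIT. Cache (LRU->MRU): [98]
  3. access 98: HIT. Cache (LRU->MRU): [98]
  4. access 30: MISS. Cache (LRU->MRU): [98 30]
  5. access 18: MISS, evict 98. Cache (LRU->MRU): [30 18]
  6. access 30: HIT. Cache (LRU->MRU): [18 30]
  7. access 35: MISS, evict 18. Cache (LRU->MRU): [30 35]
  8. access 98: MISS, evict 30. Cache (LRU->MRU): [35 98]
  9. access 98: HIT. Cache (LRU->MRU): [35 98]
  10. access 30: MISS, evict 35. Cache (LRU->MRU): [98 30]
  11. access 98: HIT. Cache (LRU->MRU): [30 98]
  12. access 30: HIT. Cache (LRU->MRU): [98 30]
  13. access 98: HIT. Cache (LRU->MRU): [30 98]
  14. access 98: HIT. Cache (LRU->MRU): [30 98]
  15. access 18: MISS, evict 30. Cache (LRU->MRU): [98 18]
  16. access 30: MISS, evict 98. Cache (LRU->MRU): [18 30]
  17. access 98: MISS, evict 18. Cache (LRU->MRU): [30 98]
  18. access 48: MISS, evict 30. Cache (LRU->MRU): [98 48]
  19. access 48: HIT. Cache (LRU->MRU): [98 48]
  20. access 44: MISS, evict 98. Cache (LRU->MRU): [48 44]
  21. access 44: HIT. Cache (LRU->MRU): [48 44]
  22. access 48: HIT. Cache (LRU->MRU): [44 48]
  23. access 35: MISS, evict 44. Cache (LRU->MRU): [48 35]
  24. access 30: MISS, evict 48. Cache (LRU->MRU): [35 30]
  25. access 30: HIT. Cache (LRU->MRU): [35 30]
  26. access 44: MISS, evict 35. Cache (LRU->MRU): [30 44]
  27. access 30: HIT. Cache (LRU->MRU): [44 30]
  28. access 30: HIT. Cache (LRU->MRU): [44 30]
  29. access 98: MISS, evict 44. Cache (LRU->MRU): [30 98]
  30. access 98: HIT. Cache (LRU->MRU): [30 98]
  31. access 30: HIT. Cache (LRU->MRU): [98 30]
  32. access 30: HIT. Cache (LRU->MRU): [98 30]
  33. access 18: MISS, evict 98. Cache (LRU->MRU): [30 18]
  34. access 98: MISS, evict 30. Cache (LRU->MRU): [18 98]
  35. access 98: HIT. Cache (LRU->MRU): [18 98]
  36. access 30: MISS, evict 18. Cache (LRU->MRU): [98 30]
Total: 18 hits, 18 misses, 16 evictions

Answer: 16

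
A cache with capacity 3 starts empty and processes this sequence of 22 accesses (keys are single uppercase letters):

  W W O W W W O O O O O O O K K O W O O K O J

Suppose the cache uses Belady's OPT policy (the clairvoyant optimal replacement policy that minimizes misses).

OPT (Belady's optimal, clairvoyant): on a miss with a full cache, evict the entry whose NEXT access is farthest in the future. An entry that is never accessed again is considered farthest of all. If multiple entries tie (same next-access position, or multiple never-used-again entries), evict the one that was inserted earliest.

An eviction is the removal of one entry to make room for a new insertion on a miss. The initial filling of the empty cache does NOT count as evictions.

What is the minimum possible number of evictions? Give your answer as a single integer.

OPT (Belady) simulation (capacity=3):
  1. access W: MISS. Cache: [W]
  2. access W: HIT. Next use of W: step 4. Cache: [W]
  3. access O: MISS. Cache: [W O]
  4. access W: HIT. Next use of W: step 5. Cache: [W O]
  5. access W: HIT. Next use of W: step 6. Cache: [W O]
  6. access W: HIT. Next use of W: step 17. Cache: [W O]
  7. access O: HIT. Next use of O: step 8. Cache: [W O]
  8. access O: HIT. Next use of O: step 9. Cache: [W O]
  9. access O: HIT. Next use of O: step 10. Cache: [W O]
  10. access O: HIT. Next use of O: step 11. Cache: [W O]
  11. access O: HIT. Next use of O: step 12. Cache: [W O]
  12. access O: HIT. Next use of O: step 13. Cache: [W O]
  13. access O: HIT. Next use of O: step 16. Cache: [W O]
  14. access K: MISS. Cache: [W O K]
  15. access K: HIT. Next use of K: step 20. Cache: [W O K]
  16. access O: HIT. Next use of O: step 18. Cache: [W O K]
  17. access W: HIT. Next use of W: never. Cache: [W O K]
  18. access O: HIT. Next use of O: step 19. Cache: [W O K]
  19. access O: HIT. Next use of O: step 21. Cache: [W O K]
  20. access K: HIT. Next use of K: never. Cache: [W O K]
  21. access O: HIT. Next use of O: never. Cache: [W O K]
  22. access J: MISS, evict W (next use: never). Cache: [O K J]
Total: 18 hits, 4 misses, 1 evictions

Answer: 1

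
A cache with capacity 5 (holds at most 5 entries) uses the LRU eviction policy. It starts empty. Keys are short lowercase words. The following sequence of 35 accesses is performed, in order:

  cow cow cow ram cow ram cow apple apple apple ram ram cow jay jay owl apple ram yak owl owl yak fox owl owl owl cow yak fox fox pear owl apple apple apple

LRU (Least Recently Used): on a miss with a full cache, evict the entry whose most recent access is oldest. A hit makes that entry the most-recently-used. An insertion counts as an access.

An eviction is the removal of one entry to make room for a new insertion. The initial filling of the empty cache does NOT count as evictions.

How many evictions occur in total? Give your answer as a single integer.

LRU simulation (capacity=5):
  1. access cow: MISS. Cache (LRU->MRU): [cow]
  2. access cow: HIT. Cache (LRU->MRU): [cow]
  3. access cow: HIT. Cache (LRU->MRU): [cow]
  4. access ram: MISS. Cache (LRU->MRU): [cow ram]
  5. access cow: HIT. Cache (LRU->MRU): [ram cow]
  6. access ram: HIT. Cache (LRU->MRU): [cow ram]
  7. access cow: HIT. Cache (LRU->MRU): [ram cow]
  8. access apple: MISS. Cache (LRU->MRU): [ram cow apple]
  9. access apple: HIT. Cache (LRU->MRU): [ram cow apple]
  10. access apple: HIT. Cache (LRU->MRU): [ram cow apple]
  11. access ram: HIT. Cache (LRU->MRU): [cow apple ram]
  12. access ram: HIT. Cache (LRU->MRU): [cow apple ram]
  13. access cow: HIT. Cache (LRU->MRU): [apple ram cow]
  14. access jay: MISS. Cache (LRU->MRU): [apple ram cow jay]
  15. access jay: HIT. Cache (LRU->MRU): [apple ram cow jay]
  16. access owl: MISS. Cache (LRU->MRU): [apple ram cow jay owl]
  17. access apple: HIT. Cache (LRU->MRU): [ram cow jay owl apple]
  18. access ram: HIT. Cache (LRU->MRU): [cow jay owl apple ram]
  19. access yak: MISS, evict cow. Cache (LRU->MRU): [jay owl apple ram yak]
  20. access owl: HIT. Cache (LRU->MRU): [jay apple ram yak owl]
  21. access owl: HIT. Cache (LRU->MRU): [jay apple ram yak owl]
  22. access yak: HIT. Cache (LRU->MRU): [jay apple ram owl yak]
  23. access fox: MISS, evict jay. Cache (LRU->MRU): [apple ram owl yak fox]
  24. access owl: HIT. Cache (LRU->MRU): [apple ram yak fox owl]
  25. access owl: HIT. Cache (LRU->MRU): [apple ram yak fox owl]
  26. access owl: HIT. Cache (LRU->MRU): [apple ram yak fox owl]
  27. access cow: MISS, evict apple. Cache (LRU->MRU): [ram yak fox owl cow]
  28. access yak: HIT. Cache (LRU->MRU): [ram fox owl cow yak]
  29. access fox: HIT. Cache (LRU->MRU): [ram owl cow yak fox]
  30. access fox: HIT. Cache (LRU->MRU): [ram owl cow yak fox]
  31. access pear: MISS, evict ram. Cache (LRU->MRU): [owl cow yak fox pear]
  32. access owl: HIT. Cache (LRU->MRU): [cow yak fox pear owl]
  33. access apple: MISS, evict cow. Cache (LRU->MRU): [yak fox pear owl apple]
  34. access apple: HIT. Cache (LRU->MRU): [yak fox pear owl apple]
  35. access apple: HIT. Cache (LRU->MRU): [yak fox pear owl apple]
Total: 25 hits, 10 misses, 5 evictions

Answer: 5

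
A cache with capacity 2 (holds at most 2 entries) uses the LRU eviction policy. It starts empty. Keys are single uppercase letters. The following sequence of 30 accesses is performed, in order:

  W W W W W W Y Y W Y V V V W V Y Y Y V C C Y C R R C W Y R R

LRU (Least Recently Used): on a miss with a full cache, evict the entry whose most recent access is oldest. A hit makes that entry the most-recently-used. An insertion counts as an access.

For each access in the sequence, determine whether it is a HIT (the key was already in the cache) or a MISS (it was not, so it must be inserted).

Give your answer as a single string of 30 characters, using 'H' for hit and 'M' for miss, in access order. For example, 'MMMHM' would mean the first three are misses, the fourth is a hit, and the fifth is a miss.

LRU simulation (capacity=2):
  1. access W: MISS. Cache (LRU->MRU): [W]
  2. access W: HIT. Cache (LRU->MRU): [W]
  3. access W: HIT. Cache (LRU->MRU): [W]
  4. access W: HIT. Cache (LRU->MRU): [W]
  5. access W: HIT. Cache (LRU->MRU): [W]
  6. access W: HIT. Cache (LRU->MRU): [W]
  7. access Y: MISS. Cache (LRU->MRU): [W Y]
  8. access Y: HIT. Cache (LRU->MRU): [W Y]
  9. access W: HIT. Cache (LRU->MRU): [Y W]
  10. access Y: HIT. Cache (LRU->MRU): [W Y]
  11. access V: MISS, evict W. Cache (LRU->MRU): [Y V]
  12. access V: HIT. Cache (LRU->MRU): [Y V]
  13. access V: HIT. Cache (LRU->MRU): [Y V]
  14. access W: MISS, evict Y. Cache (LRU->MRU): [V W]
  15. access V: HIT. Cache (LRU->MRU): [W V]
  16. access Y: MISS, evict W. Cache (LRU->MRU): [V Y]
  17. access Y: HIT. Cache (LRU->MRU): [V Y]
  18. access Y: HIT. Cache (LRU->MRU): [V Y]
  19. access V: HIT. Cache (LRU->MRU): [Y V]
  20. access C: MISS, evict Y. Cache (LRU->MRU): [V C]
  21. access C: HIT. Cache (LRU->MRU): [V C]
  22. access Y: MISS, evict V. Cache (LRU->MRU): [C Y]
  23. access C: HIT. Cache (LRU->MRU): [Y C]
  24. access R: MISS, evict Y. Cache (LRU->MRU): [C R]
  25. access R: HIT. Cache (LRU->MRU): [C R]
  26. access C: HIT. Cache (LRU->MRU): [R C]
  27. access W: MISS, evict R. Cache (LRU->MRU): [C W]
  28. access Y: MISS, evict C. Cache (LRU->MRU): [W Y]
  29. access R: MISS, evict W. Cache (LRU->MRU): [Y R]
  30. access R: HIT. Cache (LRU->MRU): [Y R]
Total: 19 hits, 11 misses, 9 evictions

Answer: MHHHHHMHHHMHHMHMHHHMHMHMHHMMMH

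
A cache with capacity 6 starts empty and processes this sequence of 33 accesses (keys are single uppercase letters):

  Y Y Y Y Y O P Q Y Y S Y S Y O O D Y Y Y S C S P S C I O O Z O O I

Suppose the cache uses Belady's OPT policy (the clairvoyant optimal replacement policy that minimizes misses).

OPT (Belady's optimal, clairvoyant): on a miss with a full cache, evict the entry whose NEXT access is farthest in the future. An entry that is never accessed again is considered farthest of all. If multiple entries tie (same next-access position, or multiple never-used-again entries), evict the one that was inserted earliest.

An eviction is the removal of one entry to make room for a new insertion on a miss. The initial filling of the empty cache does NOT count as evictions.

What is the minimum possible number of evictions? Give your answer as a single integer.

Answer: 3

Derivation:
OPT (Belady) simulation (capacity=6):
  1. access Y: MISS. Cache: [Y]
  2. access Y: HIT. Next use of Y: step 3. Cache: [Y]
  3. access Y: HIT. Next use of Y: step 4. Cache: [Y]
  4. access Y: HIT. Next use of Y: step 5. Cache: [Y]
  5. access Y: HIT. Next use of Y: step 9. Cache: [Y]
  6. access O: MISS. Cache: [Y O]
  7. access P: MISS. Cache: [Y O P]
  8. access Q: MISS. Cache: [Y O P Q]
  9. access Y: HIT. Next use of Y: step 10. Cache: [Y O P Q]
  10. access Y: HIT. Next use of Y: step 12. Cache: [Y O P Q]
  11. access S: MISS. Cache: [Y O P Q S]
  12. access Y: HIT. Next use of Y: step 14. Cache: [Y O P Q S]
  13. access S: HIT. Next use of S: step 21. Cache: [Y O P Q S]
  14. access Y: HIT. Next use of Y: step 18. Cache: [Y O P Q S]
  15. access O: HIT. Next use of O: step 16. Cache: [Y O P Q S]
  16. access O: HIT. Next use of O: step 28. Cache: [Y O P Q S]
  17. access D: MISS. Cache: [Y O P Q S D]
  18. access Y: HIT. Next use of Y: step 19. Cache: [Y O P Q S D]
  19. access Y: HIT. Next use of Y: step 20. Cache: [Y O P Q S D]
  20. access Y: HIT. Next use of Y: never. Cache: [Y O P Q S D]
  21. access S: HIT. Next use of S: step 23. Cache: [Y O P Q S D]
  22. access C: MISS, evict Y (next use: never). Cache: [O P Q S D C]
  23. access S: HIT. Next use of S: step 25. Cache: [O P Q S D C]
  24. access P: HIT. Next use of P: never. Cache: [O P Q S D C]
  25. access S: HIT. Next use of S: never. Cache: [O P Q S D C]
  26. access C: HIT. Next use of C: never. Cache: [O P Q S D C]
  27. access I: MISS, evict P (next use: never). Cache: [O Q S D C I]
  28. access O: HIT. Next use of O: step 29. Cache: [O Q S D C I]
  29. access O: HIT. Next use of O: step 31. Cache: [O Q S D C I]
  30. access Z: MISS, evict Q (next use: never). Cache: [O S D C I Z]
  31. access O: HIT. Next use of O: step 32. Cache: [O S D C I Z]
  32. access O: HIT. Next use of O: never. Cache: [O S D C I Z]
  33. access I: HIT. Next use of I: never. Cache: [O S D C I Z]
Total: 24 hits, 9 misses, 3 evictions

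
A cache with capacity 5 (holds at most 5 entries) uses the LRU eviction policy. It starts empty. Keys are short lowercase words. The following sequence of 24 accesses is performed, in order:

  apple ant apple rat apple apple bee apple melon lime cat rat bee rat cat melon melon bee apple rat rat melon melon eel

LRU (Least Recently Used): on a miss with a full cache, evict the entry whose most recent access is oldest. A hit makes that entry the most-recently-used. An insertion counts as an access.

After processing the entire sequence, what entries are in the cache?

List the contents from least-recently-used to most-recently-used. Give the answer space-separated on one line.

Answer: bee apple rat melon eel

Derivation:
LRU simulation (capacity=5):
  1. access apple: MISS. Cache (LRU->MRU): [apple]
  2. access ant: MISS. Cache (LRU->MRU): [apple ant]
  3. access apple: HIT. Cache (LRU->MRU): [ant apple]
  4. access rat: MISS. Cache (LRU->MRU): [ant apple rat]
  5. access apple: HIT. Cache (LRU->MRU): [ant rat apple]
  6. access apple: HIT. Cache (LRU->MRU): [ant rat apple]
  7. access bee: MISS. Cache (LRU->MRU): [ant rat apple bee]
  8. access apple: HIT. Cache (LRU->MRU): [ant rat bee apple]
  9. access melon: MISS. Cache (LRU->MRU): [ant rat bee apple melon]
  10. access lime: MISS, evict ant. Cache (LRU->MRU): [rat bee apple melon lime]
  11. access cat: MISS, evict rat. Cache (LRU->MRU): [bee apple melon lime cat]
  12. access rat: MISS, evict bee. Cache (LRU->MRU): [apple melon lime cat rat]
  13. access bee: MISS, evict apple. Cache (LRU->MRU): [melon lime cat rat bee]
  14. access rat: HIT. Cache (LRU->MRU): [melon lime cat bee rat]
  15. access cat: HIT. Cache (LRU->MRU): [melon lime bee rat cat]
  16. access melon: HIT. Cache (LRU->MRU): [lime bee rat cat melon]
  17. access melon: HIT. Cache (LRU->MRU): [lime bee rat cat melon]
  18. access bee: HIT. Cache (LRU->MRU): [lime rat cat melon bee]
  19. access apple: MISS, evict lime. Cache (LRU->MRU): [rat cat melon bee apple]
  20. access rat: HIT. Cache (LRU->MRU): [cat melon bee apple rat]
  21. access rat: HIT. Cache (LRU->MRU): [cat melon bee apple rat]
  22. access melon: HIT. Cache (LRU->MRU): [cat bee apple rat melon]
  23. access melon: HIT. Cache (LRU->MRU): [cat bee apple rat melon]
  24. access eel: MISS, evict cat. Cache (LRU->MRU): [bee apple rat melon eel]
Total: 13 hits, 11 misses, 6 evictions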